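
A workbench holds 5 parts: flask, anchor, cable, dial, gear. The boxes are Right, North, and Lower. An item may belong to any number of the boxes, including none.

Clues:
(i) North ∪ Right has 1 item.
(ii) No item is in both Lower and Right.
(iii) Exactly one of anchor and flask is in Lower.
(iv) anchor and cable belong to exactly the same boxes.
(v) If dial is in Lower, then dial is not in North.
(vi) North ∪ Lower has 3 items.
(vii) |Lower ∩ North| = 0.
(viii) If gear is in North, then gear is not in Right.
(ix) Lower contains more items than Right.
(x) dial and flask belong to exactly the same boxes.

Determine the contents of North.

North = {gear}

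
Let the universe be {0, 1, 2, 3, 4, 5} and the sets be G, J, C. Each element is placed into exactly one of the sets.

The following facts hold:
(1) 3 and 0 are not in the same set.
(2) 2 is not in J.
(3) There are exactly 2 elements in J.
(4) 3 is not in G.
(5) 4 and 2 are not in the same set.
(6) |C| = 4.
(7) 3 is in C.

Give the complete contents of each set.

G = {}; J = {0, 4}; C = {1, 2, 3, 5}

From (2): 2 ∉ J.
From (4): 3 ∉ G.
From (7): 3 ∈ C.
(1): 0 ∉ C.
Suppose 0 ∈ G: no assignment then satisfies all the clues, so 0 ∉ G.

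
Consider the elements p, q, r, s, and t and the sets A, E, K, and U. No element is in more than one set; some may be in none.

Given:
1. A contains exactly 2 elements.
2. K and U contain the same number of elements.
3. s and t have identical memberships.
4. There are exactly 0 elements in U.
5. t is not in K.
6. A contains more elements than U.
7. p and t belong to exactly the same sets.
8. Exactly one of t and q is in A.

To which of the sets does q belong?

From (5): t ∉ K.
(3): s matches t: s ∉ K.
(4): U already has 0, so the rest are out.
(7): p matches t: p ∉ K.
Suppose q ∉ A: no assignment then satisfies all the clues, so q ∈ A.

q: A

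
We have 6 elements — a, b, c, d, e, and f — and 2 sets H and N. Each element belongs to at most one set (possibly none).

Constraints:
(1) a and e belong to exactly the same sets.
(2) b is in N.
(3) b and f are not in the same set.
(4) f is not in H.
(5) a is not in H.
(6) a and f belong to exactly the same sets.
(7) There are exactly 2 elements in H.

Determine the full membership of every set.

H = {c, d}; N = {b}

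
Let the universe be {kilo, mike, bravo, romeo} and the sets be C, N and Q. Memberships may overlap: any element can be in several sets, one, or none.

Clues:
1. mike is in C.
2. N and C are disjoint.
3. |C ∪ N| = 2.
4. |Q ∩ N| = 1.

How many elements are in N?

1

From (1): mike ∈ C.
(2) (disjoint): mike ∉ N.
Suppose kilo ∈ C: no assignment then satisfies all the clues, so kilo ∉ C.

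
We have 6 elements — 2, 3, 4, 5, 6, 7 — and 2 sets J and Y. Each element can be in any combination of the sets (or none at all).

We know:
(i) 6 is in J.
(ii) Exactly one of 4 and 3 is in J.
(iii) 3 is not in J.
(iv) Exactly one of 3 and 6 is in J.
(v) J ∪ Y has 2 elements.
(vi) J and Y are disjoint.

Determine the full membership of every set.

J = {4, 6}; Y = {}

From (i): 6 ∈ J.
From (iii): 3 ∉ J.
(ii) (exactly one): 4 ∈ J.
(vi) (disjoint): 4 ∉ Y.
(vi) (disjoint): 6 ∉ Y.
Suppose 2 ∈ J: no assignment then satisfies all the clues, so 2 ∉ J.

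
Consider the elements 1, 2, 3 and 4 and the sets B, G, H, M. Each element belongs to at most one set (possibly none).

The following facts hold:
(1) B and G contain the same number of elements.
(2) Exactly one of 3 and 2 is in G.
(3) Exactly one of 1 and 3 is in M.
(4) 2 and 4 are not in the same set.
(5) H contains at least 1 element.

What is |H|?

1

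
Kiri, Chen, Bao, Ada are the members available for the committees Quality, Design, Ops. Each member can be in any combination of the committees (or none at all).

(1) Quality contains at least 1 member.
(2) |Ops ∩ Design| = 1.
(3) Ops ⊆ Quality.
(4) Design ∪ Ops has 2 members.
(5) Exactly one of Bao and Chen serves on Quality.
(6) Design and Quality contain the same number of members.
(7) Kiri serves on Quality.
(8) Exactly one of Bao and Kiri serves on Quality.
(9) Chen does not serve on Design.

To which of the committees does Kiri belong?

From (7): Kiri ∈ Quality.
From (9): Chen ∉ Design.
(8) (exactly one): Bao ∉ Quality.
(3) contrapositive: Bao ∉ Ops.
(5) (exactly one): Chen ∈ Quality.
Suppose Kiri ∉ Design: no assignment then satisfies all the clues, so Kiri ∈ Design.

Kiri: Design, Ops, Quality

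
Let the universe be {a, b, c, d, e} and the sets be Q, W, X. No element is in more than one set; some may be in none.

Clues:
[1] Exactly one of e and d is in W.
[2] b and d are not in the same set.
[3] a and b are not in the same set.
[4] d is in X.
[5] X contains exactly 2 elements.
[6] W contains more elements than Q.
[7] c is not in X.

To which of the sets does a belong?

a: X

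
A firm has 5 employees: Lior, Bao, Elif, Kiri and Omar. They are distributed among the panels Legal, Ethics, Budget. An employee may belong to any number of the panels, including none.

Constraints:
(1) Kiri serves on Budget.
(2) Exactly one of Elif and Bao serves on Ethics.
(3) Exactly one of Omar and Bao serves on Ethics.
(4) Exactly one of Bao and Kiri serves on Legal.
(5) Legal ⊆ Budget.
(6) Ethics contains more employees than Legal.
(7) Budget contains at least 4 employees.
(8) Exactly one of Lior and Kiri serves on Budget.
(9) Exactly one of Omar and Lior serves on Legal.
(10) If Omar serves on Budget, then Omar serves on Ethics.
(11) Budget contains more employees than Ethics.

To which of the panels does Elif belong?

Elif: Budget, Ethics

From (1): Kiri ∈ Budget.
(8) (exactly one): Lior ∉ Budget.
(5) contrapositive: Lior ∉ Legal.
(7): only 4 candidates remain for Budget, so all are in.
(9) (exactly one): Omar ∈ Legal.
(10): Omar ∈ Ethics.
(3) (exactly one): Bao ∉ Ethics.
(2) (exactly one): Elif ∈ Ethics.
Suppose Elif ∈ Legal: no assignment then satisfies all the clues, so Elif ∉ Legal.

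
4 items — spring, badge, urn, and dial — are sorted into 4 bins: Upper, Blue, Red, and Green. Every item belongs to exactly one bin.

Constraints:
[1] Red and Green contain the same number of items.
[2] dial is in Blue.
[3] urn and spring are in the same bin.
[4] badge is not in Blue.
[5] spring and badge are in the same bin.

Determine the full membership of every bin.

From (2): dial ∈ Blue.
From (4): badge ∉ Blue.
(5): spring matches badge: spring ∉ Blue.
(3): urn matches spring: urn ∉ Blue.
Suppose spring ∉ Upper: no assignment then satisfies all the clues, so spring ∈ Upper.

Upper = {badge, spring, urn}; Blue = {dial}; Red = {}; Green = {}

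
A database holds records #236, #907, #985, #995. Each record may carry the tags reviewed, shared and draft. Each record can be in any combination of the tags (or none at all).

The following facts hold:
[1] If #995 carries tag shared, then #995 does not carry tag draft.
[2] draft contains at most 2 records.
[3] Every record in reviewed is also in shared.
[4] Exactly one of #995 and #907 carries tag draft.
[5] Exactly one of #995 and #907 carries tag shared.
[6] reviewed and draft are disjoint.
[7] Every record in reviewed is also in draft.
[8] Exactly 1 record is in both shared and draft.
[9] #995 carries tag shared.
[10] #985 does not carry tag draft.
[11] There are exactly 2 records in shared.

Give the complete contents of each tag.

From (9): #995 ∈ shared.
From (10): #985 ∉ draft.
(1): #995 ∉ draft.
(4) (exactly one): #907 ∈ draft.
(5) (exactly one): #907 ∉ shared.
(6) (disjoint): #907 ∉ reviewed.
(7) contrapositive: #985 ∉ reviewed.
(7) contrapositive: #995 ∉ reviewed.
Suppose #236 ∈ reviewed: no assignment then satisfies all the clues, so #236 ∉ reviewed.

reviewed = {}; shared = {#236, #995}; draft = {#236, #907}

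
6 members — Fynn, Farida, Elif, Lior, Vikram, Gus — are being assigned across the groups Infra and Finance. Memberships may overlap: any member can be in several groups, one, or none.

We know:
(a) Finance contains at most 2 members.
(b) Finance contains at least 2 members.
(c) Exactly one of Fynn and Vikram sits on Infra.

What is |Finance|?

2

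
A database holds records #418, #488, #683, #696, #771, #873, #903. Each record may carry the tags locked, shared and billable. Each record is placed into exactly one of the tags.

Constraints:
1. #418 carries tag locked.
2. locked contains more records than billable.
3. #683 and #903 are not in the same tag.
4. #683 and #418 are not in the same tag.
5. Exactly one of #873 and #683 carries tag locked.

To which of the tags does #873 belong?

From (1): #418 ∈ locked.
(4): #683 ∉ locked.
(5) (exactly one): #873 ∈ locked.

#873: locked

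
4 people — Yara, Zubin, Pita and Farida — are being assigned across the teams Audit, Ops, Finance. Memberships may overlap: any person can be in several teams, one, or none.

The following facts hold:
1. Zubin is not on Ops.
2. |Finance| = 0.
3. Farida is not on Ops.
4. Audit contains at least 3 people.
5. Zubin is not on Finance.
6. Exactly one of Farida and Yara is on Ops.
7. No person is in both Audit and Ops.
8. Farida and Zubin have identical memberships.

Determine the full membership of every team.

Audit = {Farida, Pita, Zubin}; Ops = {Yara}; Finance = {}

From (1): Zubin ∉ Ops.
From (3): Farida ∉ Ops.
From (5): Zubin ∉ Finance.
(2): Finance already has 0, so the rest are out.
(6) (exactly one): Yara ∈ Ops.
(7) (disjoint): Yara ∉ Audit.
(4): only 3 candidates remain for Audit, so all are in.
(7) (disjoint): Pita ∉ Ops.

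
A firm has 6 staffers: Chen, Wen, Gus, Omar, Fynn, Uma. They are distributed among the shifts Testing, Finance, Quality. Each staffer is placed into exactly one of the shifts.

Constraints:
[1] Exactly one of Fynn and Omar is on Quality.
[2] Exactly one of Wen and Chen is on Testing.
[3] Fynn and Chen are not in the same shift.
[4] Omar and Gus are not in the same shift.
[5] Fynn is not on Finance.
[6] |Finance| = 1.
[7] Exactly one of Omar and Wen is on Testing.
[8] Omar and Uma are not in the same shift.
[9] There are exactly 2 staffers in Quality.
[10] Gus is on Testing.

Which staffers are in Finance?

From (5): Fynn ∉ Finance.
From (10): Gus ∈ Testing.
(4): Omar ∉ Testing.
(7) (exactly one): Wen ∈ Testing.
(2) (exactly one): Chen ∉ Testing.
Suppose Chen ∈ Finance: no assignment then satisfies all the clues, so Chen ∉ Finance.

Finance = {Uma}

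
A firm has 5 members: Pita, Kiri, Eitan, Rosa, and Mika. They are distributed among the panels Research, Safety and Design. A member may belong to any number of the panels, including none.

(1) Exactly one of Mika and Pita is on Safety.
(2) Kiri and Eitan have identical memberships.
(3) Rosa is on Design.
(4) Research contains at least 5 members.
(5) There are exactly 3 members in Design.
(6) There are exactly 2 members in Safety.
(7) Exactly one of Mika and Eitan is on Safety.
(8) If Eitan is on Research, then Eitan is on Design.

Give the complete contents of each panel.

Research = {Eitan, Kiri, Mika, Pita, Rosa}; Safety = {Mika, Rosa}; Design = {Eitan, Kiri, Rosa}

From (3): Rosa ∈ Design.
(4): only 5 candidates remain for Research, so all are in.
(8): Eitan ∈ Design.
(2): Kiri matches Eitan: Kiri ∈ Design.
(5): Design already has 3, so the rest are out.
Suppose Pita ∈ Safety: no assignment then satisfies all the clues, so Pita ∉ Safety.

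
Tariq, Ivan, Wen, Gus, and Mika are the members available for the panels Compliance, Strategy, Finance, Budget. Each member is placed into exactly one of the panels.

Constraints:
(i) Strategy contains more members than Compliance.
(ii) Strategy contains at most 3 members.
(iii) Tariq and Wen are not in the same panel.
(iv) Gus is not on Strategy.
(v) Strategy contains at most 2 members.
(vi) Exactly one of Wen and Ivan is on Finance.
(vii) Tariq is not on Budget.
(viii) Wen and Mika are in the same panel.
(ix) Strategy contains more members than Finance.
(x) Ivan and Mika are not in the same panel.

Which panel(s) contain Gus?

Gus: Budget

From (iv): Gus ∉ Strategy.
From (vii): Tariq ∉ Budget.
Suppose Gus ∈ Compliance: no assignment then satisfies all the clues, so Gus ∉ Compliance.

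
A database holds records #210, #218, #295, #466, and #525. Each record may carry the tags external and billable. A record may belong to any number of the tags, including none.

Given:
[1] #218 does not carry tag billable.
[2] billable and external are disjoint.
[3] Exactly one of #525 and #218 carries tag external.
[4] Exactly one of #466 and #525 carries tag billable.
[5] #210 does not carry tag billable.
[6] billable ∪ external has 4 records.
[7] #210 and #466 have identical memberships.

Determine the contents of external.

external = {#210, #218, #466}

From (1): #218 ∉ billable.
From (5): #210 ∉ billable.
(7): #466 matches #210: #466 ∉ billable.
(4) (exactly one): #525 ∈ billable.
(2) (disjoint): #525 ∉ external.
(3) (exactly one): #218 ∈ external.
Suppose #210 ∉ external: no assignment then satisfies all the clues, so #210 ∈ external.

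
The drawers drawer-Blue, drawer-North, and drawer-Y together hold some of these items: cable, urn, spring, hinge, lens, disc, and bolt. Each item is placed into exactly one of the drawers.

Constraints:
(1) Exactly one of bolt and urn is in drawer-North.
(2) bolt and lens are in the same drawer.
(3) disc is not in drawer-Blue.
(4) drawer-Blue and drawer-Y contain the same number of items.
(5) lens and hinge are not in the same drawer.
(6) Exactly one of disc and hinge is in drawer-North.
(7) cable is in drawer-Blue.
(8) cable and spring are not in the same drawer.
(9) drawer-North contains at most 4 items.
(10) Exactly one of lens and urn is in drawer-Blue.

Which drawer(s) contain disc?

disc: drawer-North

From (3): disc ∉ drawer-Blue.
From (7): cable ∈ drawer-Blue.
(8): spring ∉ drawer-Blue.
Suppose disc ∉ drawer-North: no assignment then satisfies all the clues, so disc ∈ drawer-North.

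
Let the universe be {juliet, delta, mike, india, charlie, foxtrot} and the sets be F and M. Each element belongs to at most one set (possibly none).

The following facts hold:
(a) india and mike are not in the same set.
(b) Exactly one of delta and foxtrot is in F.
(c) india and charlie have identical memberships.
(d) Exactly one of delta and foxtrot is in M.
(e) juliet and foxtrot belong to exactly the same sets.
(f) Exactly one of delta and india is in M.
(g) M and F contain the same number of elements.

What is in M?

M = {delta, mike}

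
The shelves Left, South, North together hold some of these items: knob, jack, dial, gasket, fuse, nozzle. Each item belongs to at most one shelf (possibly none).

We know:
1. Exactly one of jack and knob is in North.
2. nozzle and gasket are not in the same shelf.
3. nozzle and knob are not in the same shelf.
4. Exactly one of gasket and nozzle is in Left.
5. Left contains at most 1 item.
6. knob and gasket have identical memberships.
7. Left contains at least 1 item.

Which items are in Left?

Left = {nozzle}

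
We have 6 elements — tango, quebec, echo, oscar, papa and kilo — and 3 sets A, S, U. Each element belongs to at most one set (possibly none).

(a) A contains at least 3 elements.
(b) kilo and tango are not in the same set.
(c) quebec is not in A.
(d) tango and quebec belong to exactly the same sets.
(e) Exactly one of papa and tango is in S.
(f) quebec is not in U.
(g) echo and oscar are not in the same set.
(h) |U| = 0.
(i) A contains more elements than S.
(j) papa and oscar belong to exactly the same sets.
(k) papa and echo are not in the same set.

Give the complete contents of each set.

From (c): quebec ∉ A.
From (f): quebec ∉ U.
(d): tango matches quebec: tango ∉ A.
(d): tango matches quebec: tango ∉ U.
(h): U already has 0, so the rest are out.
Suppose tango ∉ S: no assignment then satisfies all the clues, so tango ∈ S.

A = {kilo, oscar, papa}; S = {quebec, tango}; U = {}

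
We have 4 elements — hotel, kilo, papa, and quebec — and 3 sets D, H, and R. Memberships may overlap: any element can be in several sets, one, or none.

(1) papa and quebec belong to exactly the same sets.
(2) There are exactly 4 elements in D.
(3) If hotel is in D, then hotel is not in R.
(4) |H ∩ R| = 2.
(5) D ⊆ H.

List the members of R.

R = {papa, quebec}

(2): only 4 candidates remain for D, so all are in.
(3): hotel ∉ R.
(5) with hotel ∈ D: hotel ∈ H.
(5) with kilo ∈ D: kilo ∈ H.
(5) with papa ∈ D: papa ∈ H.
(5) with quebec ∈ D: quebec ∈ H.
Suppose kilo ∈ R: no assignment then satisfies all the clues, so kilo ∉ R.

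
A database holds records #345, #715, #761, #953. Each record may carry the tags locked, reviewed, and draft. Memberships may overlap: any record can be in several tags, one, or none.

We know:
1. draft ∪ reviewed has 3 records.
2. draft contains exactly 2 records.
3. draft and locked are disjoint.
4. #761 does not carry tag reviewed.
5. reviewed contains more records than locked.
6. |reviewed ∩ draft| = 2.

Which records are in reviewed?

reviewed = {#345, #715, #953}

From (4): #761 ∉ reviewed.
Suppose #345 ∉ reviewed: no assignment then satisfies all the clues, so #345 ∈ reviewed.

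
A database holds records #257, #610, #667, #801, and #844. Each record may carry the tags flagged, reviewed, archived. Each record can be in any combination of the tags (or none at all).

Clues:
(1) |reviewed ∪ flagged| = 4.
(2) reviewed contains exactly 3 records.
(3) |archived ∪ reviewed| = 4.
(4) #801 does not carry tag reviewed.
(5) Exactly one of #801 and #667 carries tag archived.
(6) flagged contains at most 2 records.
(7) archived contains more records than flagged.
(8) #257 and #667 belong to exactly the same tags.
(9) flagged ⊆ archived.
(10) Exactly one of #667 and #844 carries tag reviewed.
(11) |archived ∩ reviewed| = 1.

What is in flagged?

flagged = {#801}

From (4): #801 ∉ reviewed.
Suppose #257 ∈ flagged: no assignment then satisfies all the clues, so #257 ∉ flagged.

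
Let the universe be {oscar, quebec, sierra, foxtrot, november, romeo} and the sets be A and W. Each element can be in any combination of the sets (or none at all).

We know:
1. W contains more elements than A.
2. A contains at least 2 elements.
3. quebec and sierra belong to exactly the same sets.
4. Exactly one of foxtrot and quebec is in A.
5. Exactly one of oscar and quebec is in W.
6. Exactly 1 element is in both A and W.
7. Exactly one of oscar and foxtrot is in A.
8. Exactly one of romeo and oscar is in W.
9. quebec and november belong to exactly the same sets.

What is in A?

A = {foxtrot, romeo}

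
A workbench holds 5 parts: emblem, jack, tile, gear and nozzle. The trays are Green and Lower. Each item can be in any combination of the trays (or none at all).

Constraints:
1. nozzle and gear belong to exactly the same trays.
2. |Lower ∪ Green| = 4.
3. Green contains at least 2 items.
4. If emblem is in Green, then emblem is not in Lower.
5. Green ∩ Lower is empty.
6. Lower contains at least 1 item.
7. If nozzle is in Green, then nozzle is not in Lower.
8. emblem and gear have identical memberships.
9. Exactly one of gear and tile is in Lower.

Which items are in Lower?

Lower = {tile}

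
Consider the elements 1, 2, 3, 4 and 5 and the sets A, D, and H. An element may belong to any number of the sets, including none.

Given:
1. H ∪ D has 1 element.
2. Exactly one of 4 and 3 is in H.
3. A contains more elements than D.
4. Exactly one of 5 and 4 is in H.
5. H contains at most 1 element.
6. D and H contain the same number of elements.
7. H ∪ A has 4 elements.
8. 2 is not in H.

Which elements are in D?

From (8): 2 ∉ H.
Suppose 1 ∈ D: no assignment then satisfies all the clues, so 1 ∉ D.

D = {4}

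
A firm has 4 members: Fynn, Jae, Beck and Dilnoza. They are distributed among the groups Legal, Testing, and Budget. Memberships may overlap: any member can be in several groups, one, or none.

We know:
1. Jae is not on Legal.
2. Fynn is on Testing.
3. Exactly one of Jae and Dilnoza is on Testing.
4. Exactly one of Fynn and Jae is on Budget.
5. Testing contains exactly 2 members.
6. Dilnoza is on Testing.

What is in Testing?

From (1): Jae ∉ Legal.
From (2): Fynn ∈ Testing.
From (6): Dilnoza ∈ Testing.
(3) (exactly one): Jae ∉ Testing.
(5): Testing already has 2, so the rest are out.

Testing = {Dilnoza, Fynn}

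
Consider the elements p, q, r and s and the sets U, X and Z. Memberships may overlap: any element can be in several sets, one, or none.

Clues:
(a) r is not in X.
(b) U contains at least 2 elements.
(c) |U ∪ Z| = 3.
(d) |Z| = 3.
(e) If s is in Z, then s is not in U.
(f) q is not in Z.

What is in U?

U = {p, r}

From (a): r ∉ X.
From (f): q ∉ Z.
(d): only 3 candidates remain for Z, so all are in.
(e): s ∉ U.
Suppose p ∉ U: no assignment then satisfies all the clues, so p ∈ U.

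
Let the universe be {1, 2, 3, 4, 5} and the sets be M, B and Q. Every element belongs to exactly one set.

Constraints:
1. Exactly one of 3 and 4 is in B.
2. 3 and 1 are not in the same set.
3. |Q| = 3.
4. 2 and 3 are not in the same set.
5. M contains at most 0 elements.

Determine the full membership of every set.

M = {}; B = {3, 5}; Q = {1, 2, 4}

(5): M already has 0, so the rest are out.
Suppose 1 ∈ B: no assignment then satisfies all the clues, so 1 ∉ B.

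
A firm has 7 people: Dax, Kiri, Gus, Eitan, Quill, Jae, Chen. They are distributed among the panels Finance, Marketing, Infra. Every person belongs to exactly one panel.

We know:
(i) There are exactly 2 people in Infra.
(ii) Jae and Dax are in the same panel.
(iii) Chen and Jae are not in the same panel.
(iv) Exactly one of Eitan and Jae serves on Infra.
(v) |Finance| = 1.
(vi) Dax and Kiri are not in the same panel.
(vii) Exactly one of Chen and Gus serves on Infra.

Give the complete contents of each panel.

Finance = {Kiri}; Marketing = {Dax, Gus, Jae, Quill}; Infra = {Chen, Eitan}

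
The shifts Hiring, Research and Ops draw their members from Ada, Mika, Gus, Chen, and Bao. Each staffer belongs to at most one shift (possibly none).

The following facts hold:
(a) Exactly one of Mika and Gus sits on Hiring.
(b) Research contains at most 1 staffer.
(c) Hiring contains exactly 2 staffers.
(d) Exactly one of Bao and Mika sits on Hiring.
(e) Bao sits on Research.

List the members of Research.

Research = {Bao}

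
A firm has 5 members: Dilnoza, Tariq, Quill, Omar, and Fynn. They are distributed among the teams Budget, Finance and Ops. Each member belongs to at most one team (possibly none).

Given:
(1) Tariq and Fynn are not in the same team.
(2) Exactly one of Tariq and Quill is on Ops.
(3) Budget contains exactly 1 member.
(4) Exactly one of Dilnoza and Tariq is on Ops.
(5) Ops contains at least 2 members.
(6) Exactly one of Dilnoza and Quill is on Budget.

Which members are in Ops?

Ops = {Omar, Tariq}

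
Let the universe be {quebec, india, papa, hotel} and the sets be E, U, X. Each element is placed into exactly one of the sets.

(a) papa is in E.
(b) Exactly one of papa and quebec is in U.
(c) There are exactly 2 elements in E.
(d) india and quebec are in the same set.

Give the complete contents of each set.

E = {hotel, papa}; U = {india, quebec}; X = {}

From (a): papa ∈ E.
(b) (exactly one): quebec ∈ U.
(d): india matches quebec: india ∉ E.
(d): india matches quebec: india ∈ U.
(c): only 2 candidates remain for E, so all are in.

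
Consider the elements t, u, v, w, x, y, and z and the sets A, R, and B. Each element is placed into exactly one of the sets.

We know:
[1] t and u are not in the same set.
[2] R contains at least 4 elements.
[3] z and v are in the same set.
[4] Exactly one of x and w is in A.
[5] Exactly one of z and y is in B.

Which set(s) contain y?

y: B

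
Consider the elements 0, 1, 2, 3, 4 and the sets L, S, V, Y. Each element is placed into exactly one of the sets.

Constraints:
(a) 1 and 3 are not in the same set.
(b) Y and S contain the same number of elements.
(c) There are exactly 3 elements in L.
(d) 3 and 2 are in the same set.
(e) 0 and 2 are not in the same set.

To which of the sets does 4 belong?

4: L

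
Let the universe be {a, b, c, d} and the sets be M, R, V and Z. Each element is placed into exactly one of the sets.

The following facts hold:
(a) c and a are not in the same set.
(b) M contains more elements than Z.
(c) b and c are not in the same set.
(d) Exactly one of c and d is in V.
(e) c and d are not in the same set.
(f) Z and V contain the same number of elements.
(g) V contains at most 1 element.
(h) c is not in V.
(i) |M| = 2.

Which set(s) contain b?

From (h): c ∉ V.
(d) (exactly one): d ∈ V.
(g): V already has 1, so the rest are out.
Suppose b ∉ M: no assignment then satisfies all the clues, so b ∈ M.

b: M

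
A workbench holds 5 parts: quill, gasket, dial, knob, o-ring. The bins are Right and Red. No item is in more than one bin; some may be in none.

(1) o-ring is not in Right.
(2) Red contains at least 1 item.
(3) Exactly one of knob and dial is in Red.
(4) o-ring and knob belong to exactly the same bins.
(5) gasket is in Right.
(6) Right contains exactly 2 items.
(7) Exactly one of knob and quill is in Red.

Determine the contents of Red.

Red = {knob, o-ring}

From (1): o-ring ∉ Right.
From (5): gasket ∈ Right.
(4): knob matches o-ring: knob ∉ Right.
Suppose quill ∈ Red: no assignment then satisfies all the clues, so quill ∉ Red.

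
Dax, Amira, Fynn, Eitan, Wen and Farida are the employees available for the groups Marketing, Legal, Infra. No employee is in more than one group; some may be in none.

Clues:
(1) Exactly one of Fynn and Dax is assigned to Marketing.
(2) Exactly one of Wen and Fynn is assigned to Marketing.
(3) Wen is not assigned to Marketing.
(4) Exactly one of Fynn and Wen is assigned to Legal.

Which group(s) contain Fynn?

Fynn: Marketing

From (3): Wen ∉ Marketing.
(2) (exactly one): Fynn ∈ Marketing.
(4) (exactly one): Wen ∈ Legal.
(1) (exactly one): Dax ∉ Marketing.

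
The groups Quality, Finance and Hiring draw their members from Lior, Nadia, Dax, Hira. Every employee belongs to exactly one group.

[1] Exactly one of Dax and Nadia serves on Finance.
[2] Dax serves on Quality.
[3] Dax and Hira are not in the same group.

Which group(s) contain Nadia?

Nadia: Finance

From (2): Dax ∈ Quality.
(1) (exactly one): Nadia ∈ Finance.
(3): Hira ∉ Quality.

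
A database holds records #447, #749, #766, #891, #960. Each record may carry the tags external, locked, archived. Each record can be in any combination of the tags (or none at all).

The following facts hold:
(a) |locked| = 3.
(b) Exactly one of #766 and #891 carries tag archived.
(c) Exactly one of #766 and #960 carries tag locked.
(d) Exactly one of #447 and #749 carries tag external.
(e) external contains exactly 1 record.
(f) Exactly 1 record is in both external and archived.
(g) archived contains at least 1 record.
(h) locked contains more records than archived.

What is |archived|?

2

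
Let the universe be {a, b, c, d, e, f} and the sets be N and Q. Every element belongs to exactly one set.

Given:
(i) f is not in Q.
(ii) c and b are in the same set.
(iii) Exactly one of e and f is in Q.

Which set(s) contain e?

From (i): f ∉ Q.
(iii) (exactly one): e ∈ Q.
Only one set left: f ∈ N.

e: Q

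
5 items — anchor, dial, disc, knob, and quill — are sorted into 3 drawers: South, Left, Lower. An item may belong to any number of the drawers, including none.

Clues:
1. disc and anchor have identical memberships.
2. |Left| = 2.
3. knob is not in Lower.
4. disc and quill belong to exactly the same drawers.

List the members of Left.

Left = {dial, knob}

From (3): knob ∉ Lower.
Suppose anchor ∈ Left: no assignment then satisfies all the clues, so anchor ∉ Left.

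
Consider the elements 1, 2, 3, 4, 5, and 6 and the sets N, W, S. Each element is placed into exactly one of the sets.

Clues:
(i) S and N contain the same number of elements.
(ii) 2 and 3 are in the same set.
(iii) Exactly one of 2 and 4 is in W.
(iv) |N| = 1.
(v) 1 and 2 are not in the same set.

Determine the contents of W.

W = {2, 3, 5, 6}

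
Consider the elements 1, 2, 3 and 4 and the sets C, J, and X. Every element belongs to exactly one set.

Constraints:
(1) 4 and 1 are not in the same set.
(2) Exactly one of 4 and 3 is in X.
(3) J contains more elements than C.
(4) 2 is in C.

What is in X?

X = {4}

From (4): 2 ∈ C.
Suppose 1 ∈ X: no assignment then satisfies all the clues, so 1 ∉ X.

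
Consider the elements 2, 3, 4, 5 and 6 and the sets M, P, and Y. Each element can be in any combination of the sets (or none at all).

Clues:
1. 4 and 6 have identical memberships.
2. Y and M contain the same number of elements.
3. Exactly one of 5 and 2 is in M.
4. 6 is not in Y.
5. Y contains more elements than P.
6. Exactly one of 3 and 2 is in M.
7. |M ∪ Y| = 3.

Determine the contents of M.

M = {3, 5}

From (4): 6 ∉ Y.
(1): 4 matches 6: 4 ∉ Y.
Suppose 2 ∈ M: no assignment then satisfies all the clues, so 2 ∉ M.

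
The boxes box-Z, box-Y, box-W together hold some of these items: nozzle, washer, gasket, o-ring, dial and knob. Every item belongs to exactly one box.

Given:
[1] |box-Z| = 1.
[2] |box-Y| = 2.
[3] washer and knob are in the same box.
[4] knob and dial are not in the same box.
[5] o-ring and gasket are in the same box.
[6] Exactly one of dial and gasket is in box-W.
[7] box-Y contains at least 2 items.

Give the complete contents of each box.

box-Z = {dial}; box-Y = {knob, washer}; box-W = {gasket, nozzle, o-ring}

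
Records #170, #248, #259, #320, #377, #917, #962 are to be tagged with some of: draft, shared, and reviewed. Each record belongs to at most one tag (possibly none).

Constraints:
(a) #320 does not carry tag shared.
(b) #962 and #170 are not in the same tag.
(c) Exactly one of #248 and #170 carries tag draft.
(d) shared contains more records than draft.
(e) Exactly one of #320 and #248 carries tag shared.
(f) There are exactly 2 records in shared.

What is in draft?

draft = {#170}

From (a): #320 ∉ shared.
(e) (exactly one): #248 ∈ shared.
(c) (exactly one): #170 ∈ draft.
(b): #962 ∉ draft.
Suppose #259 ∈ draft: no assignment then satisfies all the clues, so #259 ∉ draft.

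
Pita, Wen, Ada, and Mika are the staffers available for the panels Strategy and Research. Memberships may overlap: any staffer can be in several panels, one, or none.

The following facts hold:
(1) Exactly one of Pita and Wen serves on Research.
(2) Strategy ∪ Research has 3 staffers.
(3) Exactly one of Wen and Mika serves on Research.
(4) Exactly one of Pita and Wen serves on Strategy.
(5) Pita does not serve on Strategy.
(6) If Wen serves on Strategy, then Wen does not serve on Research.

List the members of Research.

Research = {Mika, Pita}

From (5): Pita ∉ Strategy.
(4) (exactly one): Wen ∈ Strategy.
(6): Wen ∉ Research.
(1) (exactly one): Pita ∈ Research.
(3) (exactly one): Mika ∈ Research.
Suppose Ada ∈ Research: no assignment then satisfies all the clues, so Ada ∉ Research.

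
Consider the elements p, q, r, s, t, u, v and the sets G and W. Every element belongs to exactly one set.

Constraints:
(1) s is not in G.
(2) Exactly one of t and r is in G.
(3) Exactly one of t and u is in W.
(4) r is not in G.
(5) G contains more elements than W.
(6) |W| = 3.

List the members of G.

G = {p, q, t, v}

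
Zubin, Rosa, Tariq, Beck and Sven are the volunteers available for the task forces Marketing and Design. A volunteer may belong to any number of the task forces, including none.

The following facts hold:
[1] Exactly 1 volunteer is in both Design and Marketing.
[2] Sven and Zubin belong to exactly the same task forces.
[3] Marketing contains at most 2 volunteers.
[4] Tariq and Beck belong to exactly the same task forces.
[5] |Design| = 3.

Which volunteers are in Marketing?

Marketing = {Rosa}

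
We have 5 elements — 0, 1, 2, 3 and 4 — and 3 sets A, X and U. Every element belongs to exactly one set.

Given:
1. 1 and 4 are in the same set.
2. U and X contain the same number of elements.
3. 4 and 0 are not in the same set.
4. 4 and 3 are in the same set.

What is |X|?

1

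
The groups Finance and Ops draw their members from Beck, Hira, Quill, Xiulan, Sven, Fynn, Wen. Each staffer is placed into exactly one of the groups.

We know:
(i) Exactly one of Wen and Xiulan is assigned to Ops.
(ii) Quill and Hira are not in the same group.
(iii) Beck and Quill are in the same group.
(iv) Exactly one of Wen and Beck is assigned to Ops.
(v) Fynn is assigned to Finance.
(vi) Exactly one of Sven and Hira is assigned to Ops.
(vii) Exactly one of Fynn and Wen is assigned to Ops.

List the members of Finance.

From (v): Fynn ∈ Finance.
(vii) (exactly one): Wen ∈ Ops.
(i) (exactly one): Xiulan ∉ Ops.
(iv) (exactly one): Beck ∉ Ops.
Only one group left: Beck ∈ Finance.
Only one group left: Xiulan ∈ Finance.
(iii): Quill matches Beck: Quill ∈ Finance.
(ii): Hira ∉ Finance.
Only one group left: Hira ∈ Ops.
(vi) (exactly one): Sven ∉ Ops.
Only one group left: Sven ∈ Finance.

Finance = {Beck, Fynn, Quill, Sven, Xiulan}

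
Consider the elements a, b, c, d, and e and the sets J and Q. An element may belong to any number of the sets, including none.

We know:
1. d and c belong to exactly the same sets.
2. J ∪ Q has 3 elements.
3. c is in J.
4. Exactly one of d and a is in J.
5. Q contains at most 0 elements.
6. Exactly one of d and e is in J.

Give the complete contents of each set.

J = {b, c, d}; Q = {}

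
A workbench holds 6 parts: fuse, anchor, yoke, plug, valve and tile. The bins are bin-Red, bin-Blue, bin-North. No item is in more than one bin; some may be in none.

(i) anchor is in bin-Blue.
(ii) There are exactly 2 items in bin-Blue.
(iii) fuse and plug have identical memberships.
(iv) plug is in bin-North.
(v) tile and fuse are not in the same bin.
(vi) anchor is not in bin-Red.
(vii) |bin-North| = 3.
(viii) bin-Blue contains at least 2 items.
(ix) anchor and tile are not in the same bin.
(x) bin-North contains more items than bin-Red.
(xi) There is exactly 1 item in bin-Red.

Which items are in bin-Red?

bin-Red = {tile}

From (i): anchor ∈ bin-Blue.
From (iv): plug ∈ bin-North.
(iii): fuse matches plug: fuse ∉ bin-Red.
(iii): fuse matches plug: fuse ∉ bin-Blue.
(iii): fuse matches plug: fuse ∈ bin-North.
(v): tile ∉ bin-North.
(ix): tile ∉ bin-Blue.
Suppose yoke ∈ bin-Red: no assignment then satisfies all the clues, so yoke ∉ bin-Red.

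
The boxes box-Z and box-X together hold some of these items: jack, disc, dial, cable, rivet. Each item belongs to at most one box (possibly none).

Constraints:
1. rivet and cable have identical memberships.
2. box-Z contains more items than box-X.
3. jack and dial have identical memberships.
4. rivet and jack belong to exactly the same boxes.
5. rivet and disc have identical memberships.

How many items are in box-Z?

5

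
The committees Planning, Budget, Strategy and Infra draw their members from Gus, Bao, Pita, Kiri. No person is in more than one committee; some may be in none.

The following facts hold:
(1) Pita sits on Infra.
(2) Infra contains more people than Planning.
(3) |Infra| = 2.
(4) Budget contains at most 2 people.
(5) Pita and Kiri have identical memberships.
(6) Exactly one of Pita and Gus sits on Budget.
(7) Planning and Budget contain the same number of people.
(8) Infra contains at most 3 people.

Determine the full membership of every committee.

From (1): Pita ∈ Infra.
(5): Kiri matches Pita: Kiri ∉ Planning.
(5): Kiri matches Pita: Kiri ∉ Budget.
(5): Kiri matches Pita: Kiri ∉ Strategy.
(5): Kiri matches Pita: Kiri ∈ Infra.
(6) (exactly one): Gus ∈ Budget.
(3): Infra already has 2, so the rest are out.
Suppose Bao ∉ Planning: no assignment then satisfies all the clues, so Bao ∈ Planning.

Planning = {Bao}; Budget = {Gus}; Strategy = {}; Infra = {Kiri, Pita}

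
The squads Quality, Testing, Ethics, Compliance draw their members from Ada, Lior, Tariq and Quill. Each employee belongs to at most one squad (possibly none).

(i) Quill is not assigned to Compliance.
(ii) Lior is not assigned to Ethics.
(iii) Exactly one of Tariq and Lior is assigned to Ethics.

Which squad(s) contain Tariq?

From (i): Quill ∉ Compliance.
From (ii): Lior ∉ Ethics.
(iii) (exactly one): Tariq ∈ Ethics.

Tariq: Ethics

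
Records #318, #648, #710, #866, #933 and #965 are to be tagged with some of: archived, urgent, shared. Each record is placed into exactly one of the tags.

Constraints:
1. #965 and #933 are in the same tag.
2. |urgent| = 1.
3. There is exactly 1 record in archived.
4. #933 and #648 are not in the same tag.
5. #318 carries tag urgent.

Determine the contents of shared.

shared = {#710, #866, #933, #965}

From (5): #318 ∈ urgent.
(2): urgent already has 1, so the rest are out.
Suppose #648 ∈ shared: no assignment then satisfies all the clues, so #648 ∉ shared.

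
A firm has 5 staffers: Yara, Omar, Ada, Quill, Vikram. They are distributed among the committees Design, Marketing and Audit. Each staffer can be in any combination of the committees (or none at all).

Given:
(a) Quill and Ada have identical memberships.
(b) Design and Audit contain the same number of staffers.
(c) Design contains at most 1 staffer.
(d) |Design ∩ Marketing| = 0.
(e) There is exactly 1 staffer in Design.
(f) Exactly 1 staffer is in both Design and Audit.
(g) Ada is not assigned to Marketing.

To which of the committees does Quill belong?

Quill: none

From (g): Ada ∉ Marketing.
(a): Quill matches Ada: Quill ∉ Marketing.
Suppose Quill ∈ Design: no assignment then satisfies all the clues, so Quill ∉ Design.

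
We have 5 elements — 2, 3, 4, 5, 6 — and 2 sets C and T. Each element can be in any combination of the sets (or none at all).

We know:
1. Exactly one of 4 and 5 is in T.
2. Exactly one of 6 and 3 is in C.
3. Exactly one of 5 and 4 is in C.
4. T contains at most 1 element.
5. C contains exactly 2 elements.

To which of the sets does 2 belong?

2: none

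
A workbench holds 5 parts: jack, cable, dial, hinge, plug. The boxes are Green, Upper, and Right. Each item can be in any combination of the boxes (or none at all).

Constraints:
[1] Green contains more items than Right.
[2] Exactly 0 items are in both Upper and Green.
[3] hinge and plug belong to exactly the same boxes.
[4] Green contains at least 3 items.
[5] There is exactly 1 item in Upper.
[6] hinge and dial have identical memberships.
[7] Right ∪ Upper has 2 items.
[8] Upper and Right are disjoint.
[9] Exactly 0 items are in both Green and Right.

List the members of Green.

Green = {dial, hinge, plug}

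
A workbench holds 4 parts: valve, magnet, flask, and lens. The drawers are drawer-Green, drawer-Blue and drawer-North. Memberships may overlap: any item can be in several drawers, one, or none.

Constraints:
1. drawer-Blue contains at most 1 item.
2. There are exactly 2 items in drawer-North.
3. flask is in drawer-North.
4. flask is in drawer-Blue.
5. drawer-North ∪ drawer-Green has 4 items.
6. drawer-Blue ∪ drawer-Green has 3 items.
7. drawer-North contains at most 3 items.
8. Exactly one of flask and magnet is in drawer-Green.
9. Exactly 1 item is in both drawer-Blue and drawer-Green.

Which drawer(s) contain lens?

lens: drawer-Green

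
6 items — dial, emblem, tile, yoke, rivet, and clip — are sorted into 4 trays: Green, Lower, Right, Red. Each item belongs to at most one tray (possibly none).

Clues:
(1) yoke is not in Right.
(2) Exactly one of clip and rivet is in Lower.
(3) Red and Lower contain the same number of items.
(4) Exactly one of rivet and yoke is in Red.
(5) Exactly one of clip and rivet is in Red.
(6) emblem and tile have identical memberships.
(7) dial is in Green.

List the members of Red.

Red = {rivet}

From (1): yoke ∉ Right.
From (7): dial ∈ Green.
Suppose emblem ∈ Red: no assignment then satisfies all the clues, so emblem ∉ Red.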